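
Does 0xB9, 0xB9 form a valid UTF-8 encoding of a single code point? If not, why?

invalid (continuation byte with no leading byte)

Byte 0xB9 = 10111001 has the form 10xxxxxx — a continuation byte — but there is no preceding leading byte.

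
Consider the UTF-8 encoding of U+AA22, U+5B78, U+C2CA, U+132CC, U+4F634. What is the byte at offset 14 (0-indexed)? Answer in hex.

U+AA22 → 3-byte form EA A8 A2 at offsets 0–2.
U+5B78 → 3-byte form E5 AD B8 at offsets 3–5.
U+C2CA → 3-byte form EC 8B 8A at offsets 6–8.
U+132CC → 4-byte form F0 93 8B 8C at offsets 9–12.
U+4F634 → 4-byte form F1 8F 98 B4 at offsets 13–16.
Offset 14 falls in char 5's range; it's byte 2 of F1 8F 98 B4 = 0x8F.

0x8F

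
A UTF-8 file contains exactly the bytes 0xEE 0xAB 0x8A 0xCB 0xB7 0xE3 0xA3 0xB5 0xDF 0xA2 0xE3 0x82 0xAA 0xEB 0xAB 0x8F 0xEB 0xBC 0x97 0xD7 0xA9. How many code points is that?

8

Byte at offset 0: 0xEE = 11101110 → 3-byte char (#1). Advance 3.
Byte at offset 3: 0xCB = 11001011 → 2-byte char (#2). Advance 2.
Byte at offset 5: 0xE3 = 11100011 → 3-byte char (#3). Advance 3.
Byte at offset 8: 0xDF = 11011111 → 2-byte char (#4). Advance 2.
Byte at offset 10: 0xE3 = 11100011 → 3-byte char (#5). Advance 3.
Byte at offset 13: 0xEB = 11101011 → 3-byte char (#6). Advance 3.
Byte at offset 16: 0xEB = 11101011 → 3-byte char (#7). Advance 3.
Byte at offset 19: 0xD7 = 11010111 → 2-byte char (#8). Advance 2.
Reached end at offset 21 after 8 code points.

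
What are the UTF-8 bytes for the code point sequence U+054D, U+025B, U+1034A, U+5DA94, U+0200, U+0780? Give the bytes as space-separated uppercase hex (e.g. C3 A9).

U+054D: 2-byte form → D5 8D.
U+025B: 2-byte form → C9 9B.
U+1034A: 4-byte form → F0 90 8D 8A.
U+5DA94: 4-byte form → F1 9D AA 94.
U+0200: 2-byte form → C8 80.
U+0780: 2-byte form → DE 80.
Concatenated (16 bytes): D5 8D C9 9B F0 90 8D 8A F1 9D AA 94 C8 80 DE 80.

D5 8D C9 9B F0 90 8D 8A F1 9D AA 94 C8 80 DE 80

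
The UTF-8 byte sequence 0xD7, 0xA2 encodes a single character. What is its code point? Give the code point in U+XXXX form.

U+05E2

Leading byte 0xD7 = 11010111 matches 110xxxxx → 2-byte sequence.
Byte 1: 0xD7 = 11010111, payload 10111 (5 bits).
Byte 2: 0xA2 = 10100010 (10xxxxxx ✓), payload 100010.
Concatenate: 10111100010 = 0x5E2 (11 bits → U+05E2).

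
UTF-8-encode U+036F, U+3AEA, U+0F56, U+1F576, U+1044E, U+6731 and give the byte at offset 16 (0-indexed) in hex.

U+036F → 2-byte form CD AF at offsets 0–1.
U+3AEA → 3-byte form E3 AB AA at offsets 2–4.
U+0F56 → 3-byte form E0 BD 96 at offsets 5–7.
U+1F576 → 4-byte form F0 9F 95 B6 at offsets 8–11.
U+1044E → 4-byte form F0 90 91 8E at offsets 12–15.
U+6731 → 3-byte form E6 9C B1 at offsets 16–18.
Offset 16 falls in char 6's range; it's byte 1 of E6 9C B1 = 0xE6.

0xE6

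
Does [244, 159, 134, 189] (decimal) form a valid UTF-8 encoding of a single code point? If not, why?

invalid (encodes a value above U+10FFFF)

Leading byte 0xF4 = 11110100 → 4-byte form.
Payload = 0x11F1BD, which exceeds U+10FFFF, the maximum Unicode code point. (Leading bytes F5–FF, or F4 followed by ≥ 0x90, are invalid.)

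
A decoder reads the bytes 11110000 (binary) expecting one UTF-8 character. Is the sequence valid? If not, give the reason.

invalid (sequence truncated)

Leading byte 0xF0 = 11110000 → 4-byte form, but only 1 byte is present.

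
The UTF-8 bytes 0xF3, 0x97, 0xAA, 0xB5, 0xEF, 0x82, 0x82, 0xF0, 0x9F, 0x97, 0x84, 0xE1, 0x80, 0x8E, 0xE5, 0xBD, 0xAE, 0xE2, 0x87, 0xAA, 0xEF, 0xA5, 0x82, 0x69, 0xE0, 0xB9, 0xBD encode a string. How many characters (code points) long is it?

9

Byte at offset 0: 0xF3 = 11110011 → 4-byte char (#1). Advance 4.
Byte at offset 4: 0xEF = 11101111 → 3-byte char (#2). Advance 3.
Byte at offset 7: 0xF0 = 11110000 → 4-byte char (#3). Advance 4.
Byte at offset 11: 0xE1 = 11100001 → 3-byte char (#4). Advance 3.
Byte at offset 14: 0xE5 = 11100101 → 3-byte char (#5). Advance 3.
Byte at offset 17: 0xE2 = 11100010 → 3-byte char (#6). Advance 3.
Byte at offset 20: 0xEF = 11101111 → 3-byte char (#7). Advance 3.
Byte at offset 23: 0x69 = 01101001 → 1-byte char (#8). Advance 1.
Byte at offset 24: 0xE0 = 11100000 → 3-byte char (#9). Advance 3.
Reached end at offset 27 after 9 code points.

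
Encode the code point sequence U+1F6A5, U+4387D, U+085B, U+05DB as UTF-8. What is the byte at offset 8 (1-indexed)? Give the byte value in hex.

1-indexed offset 8 is 0-indexed offset 7.
U+1F6A5 → 4-byte form F0 9F 9A A5 at offsets 0–3.
U+4387D → 4-byte form F1 83 A1 BD at offsets 4–7.
Offset 7 falls in char 2's range; it's byte 4 of F1 83 A1 BD = 0xBD.

0xBD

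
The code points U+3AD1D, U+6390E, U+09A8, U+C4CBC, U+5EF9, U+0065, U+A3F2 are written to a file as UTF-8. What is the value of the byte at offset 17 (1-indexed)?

0xBB

1-indexed offset 17 is 0-indexed offset 16.
U+3AD1D → 4-byte form F0 BA B4 9D at offsets 0–3.
U+6390E → 4-byte form F1 A3 A4 8E at offsets 4–7.
U+09A8 → 3-byte form E0 A6 A8 at offsets 8–10.
U+C4CBC → 4-byte form F3 84 B2 BC at offsets 11–14.
U+5EF9 → 3-byte form E5 BB B9 at offsets 15–17.
Offset 16 falls in char 5's range; it's byte 2 of E5 BB B9 = 0xBB.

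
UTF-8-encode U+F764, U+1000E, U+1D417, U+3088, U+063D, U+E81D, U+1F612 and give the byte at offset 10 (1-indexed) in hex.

0x90

1-indexed offset 10 is 0-indexed offset 9.
U+F764 → 3-byte form EF 9D A4 at offsets 0–2.
U+1000E → 4-byte form F0 90 80 8E at offsets 3–6.
U+1D417 → 4-byte form F0 9D 90 97 at offsets 7–10.
Offset 9 falls in char 3's range; it's byte 3 of F0 9D 90 97 = 0x90.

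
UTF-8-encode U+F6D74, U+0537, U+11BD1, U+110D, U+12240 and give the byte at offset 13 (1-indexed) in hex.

0x8D

1-indexed offset 13 is 0-indexed offset 12.
U+F6D74 → 4-byte form F3 B6 B5 B4 at offsets 0–3.
U+0537 → 2-byte form D4 B7 at offsets 4–5.
U+11BD1 → 4-byte form F0 91 AF 91 at offsets 6–9.
U+110D → 3-byte form E1 84 8D at offsets 10–12.
Offset 12 falls in char 4's range; it's byte 3 of E1 84 8D = 0x8D.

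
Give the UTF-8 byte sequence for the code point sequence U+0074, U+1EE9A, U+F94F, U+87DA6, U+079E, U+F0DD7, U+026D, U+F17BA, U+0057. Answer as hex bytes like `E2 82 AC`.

U+0074: 1-byte form → 74.
U+1EE9A: 4-byte form → F0 9E BA 9A.
U+F94F: 3-byte form → EF A5 8F.
U+87DA6: 4-byte form → F2 87 B6 A6.
U+079E: 2-byte form → DE 9E.
U+F0DD7: 4-byte form → F3 B0 B7 97.
U+026D: 2-byte form → C9 AD.
U+F17BA: 4-byte form → F3 B1 9E BA.
U+0057: 1-byte form → 57.
Concatenated (25 bytes): 74 F0 9E BA 9A EF A5 8F F2 87 B6 A6 DE 9E F3 B0 B7 97 C9 AD F3 B1 9E BA 57.

74 F0 9E BA 9A EF A5 8F F2 87 B6 A6 DE 9E F3 B0 B7 97 C9 AD F3 B1 9E BA 57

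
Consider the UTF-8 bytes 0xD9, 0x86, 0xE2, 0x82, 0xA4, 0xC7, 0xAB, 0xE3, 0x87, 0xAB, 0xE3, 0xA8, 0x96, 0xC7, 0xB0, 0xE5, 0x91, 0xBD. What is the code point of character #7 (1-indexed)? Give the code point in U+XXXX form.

Offset 0: leading byte 0xD9 = 11011001 → 2-byte char #1 = D9 86.
Offset 2: leading byte 0xE2 = 11100010 → 3-byte char #2 = E2 82 A4.
Offset 5: leading byte 0xC7 = 11000111 → 2-byte char #3 = C7 AB.
Offset 7: leading byte 0xE3 = 11100011 → 3-byte char #4 = E3 87 AB.
Offset 10: leading byte 0xE3 = 11100011 → 3-byte char #5 = E3 A8 96.
Offset 13: leading byte 0xC7 = 11000111 → 2-byte char #6 = C7 B0.
Offset 15: leading byte 0xE5 = 11100101 → 3-byte char #7 = E5 91 BD.
Leading byte 0xE5 = 11100101 matches 1110xxxx → 3-byte sequence.
Byte 1: 0xE5 = 11100101, payload 0101 (4 bits).
Byte 2: 0x91 = 10010001 (10xxxxxx ✓), payload 010001.
Byte 3: 0xBD = 10111101 (10xxxxxx ✓), payload 111101.
Concatenate: 0101010001111101 = 0x547D (16 bits → U+547D).

U+547D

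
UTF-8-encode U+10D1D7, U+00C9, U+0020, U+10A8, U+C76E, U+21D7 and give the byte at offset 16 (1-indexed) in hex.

1-indexed offset 16 is 0-indexed offset 15.
U+10D1D7 → 4-byte form F4 8D 87 97 at offsets 0–3.
U+00C9 → 2-byte form C3 89 at offsets 4–5.
U+0020 → 1-byte form 20 at offsets 6–6.
U+10A8 → 3-byte form E1 82 A8 at offsets 7–9.
U+C76E → 3-byte form EC 9D AE at offsets 10–12.
U+21D7 → 3-byte form E2 87 97 at offsets 13–15.
Offset 15 falls in char 6's range; it's byte 3 of E2 87 97 = 0x97.

0x97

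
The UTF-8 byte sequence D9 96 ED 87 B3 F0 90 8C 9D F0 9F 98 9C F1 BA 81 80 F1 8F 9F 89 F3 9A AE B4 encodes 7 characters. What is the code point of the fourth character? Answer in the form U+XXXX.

U+1F61C

Offset 0: leading byte 0xD9 = 11011001 → 2-byte char #1 = D9 96.
Offset 2: leading byte 0xED = 11101101 → 3-byte char #2 = ED 87 B3.
Offset 5: leading byte 0xF0 = 11110000 → 4-byte char #3 = F0 90 8C 9D.
Offset 9: leading byte 0xF0 = 11110000 → 4-byte char #4 = F0 9F 98 9C.
Leading byte 0xF0 = 11110000 matches 11110xxx → 4-byte sequence.
Byte 1: 0xF0 = 11110000, payload 000 (3 bits).
Byte 2: 0x9F = 10011111 (10xxxxxx ✓), payload 011111.
Byte 3: 0x98 = 10011000 (10xxxxxx ✓), payload 011000.
Byte 4: 0x9C = 10011100 (10xxxxxx ✓), payload 011100.
Concatenate: 000011111011000011100 = 0x1F61C (21 bits → U+1F61C).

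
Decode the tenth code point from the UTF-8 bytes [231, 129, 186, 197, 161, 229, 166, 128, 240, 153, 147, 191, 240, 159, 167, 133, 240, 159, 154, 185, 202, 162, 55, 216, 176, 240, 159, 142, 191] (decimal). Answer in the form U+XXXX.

U+1F3BF

Offset 0: leading byte 0xE7 = 11100111 → 3-byte char #1 = E7 81 BA.
Offset 3: leading byte 0xC5 = 11000101 → 2-byte char #2 = C5 A1.
Offset 5: leading byte 0xE5 = 11100101 → 3-byte char #3 = E5 A6 80.
Offset 8: leading byte 0xF0 = 11110000 → 4-byte char #4 = F0 99 93 BF.
Offset 12: leading byte 0xF0 = 11110000 → 4-byte char #5 = F0 9F A7 85.
Offset 16: leading byte 0xF0 = 11110000 → 4-byte char #6 = F0 9F 9A B9.
Offset 20: leading byte 0xCA = 11001010 → 2-byte char #7 = CA A2.
Offset 22: leading byte 0x37 = 00110111 → 1-byte char #8 = 37.
Offset 23: leading byte 0xD8 = 11011000 → 2-byte char #9 = D8 B0.
Offset 25: leading byte 0xF0 = 11110000 → 4-byte char #10 = F0 9F 8E BF.
Leading byte 0xF0 = 11110000 matches 11110xxx → 4-byte sequence.
Byte 1: 0xF0 = 11110000, payload 000 (3 bits).
Byte 2: 0x9F = 10011111 (10xxxxxx ✓), payload 011111.
Byte 3: 0x8E = 10001110 (10xxxxxx ✓), payload 001110.
Byte 4: 0xBF = 10111111 (10xxxxxx ✓), payload 111111.
Concatenate: 000011111001110111111 = 0x1F3BF (21 bits → U+1F3BF).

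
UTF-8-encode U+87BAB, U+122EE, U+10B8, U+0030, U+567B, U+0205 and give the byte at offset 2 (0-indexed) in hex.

U+87BAB → 4-byte form F2 87 AE AB at offsets 0–3.
Offset 2 falls in char 1's range; it's byte 3 of F2 87 AE AB = 0xAE.

0xAE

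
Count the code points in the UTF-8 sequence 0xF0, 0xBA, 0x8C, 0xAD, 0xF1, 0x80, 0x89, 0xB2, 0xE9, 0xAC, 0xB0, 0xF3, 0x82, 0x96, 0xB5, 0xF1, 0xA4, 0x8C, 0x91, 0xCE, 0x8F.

Byte at offset 0: 0xF0 = 11110000 → 4-byte char (#1). Advance 4.
Byte at offset 4: 0xF1 = 11110001 → 4-byte char (#2). Advance 4.
Byte at offset 8: 0xE9 = 11101001 → 3-byte char (#3). Advance 3.
Byte at offset 11: 0xF3 = 11110011 → 4-byte char (#4). Advance 4.
Byte at offset 15: 0xF1 = 11110001 → 4-byte char (#5). Advance 4.
Byte at offset 19: 0xCE = 11001110 → 2-byte char (#6). Advance 2.
Reached end at offset 21 after 6 code points.

6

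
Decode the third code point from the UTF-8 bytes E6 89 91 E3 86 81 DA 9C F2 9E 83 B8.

U+069C

Offset 0: leading byte 0xE6 = 11100110 → 3-byte char #1 = E6 89 91.
Offset 3: leading byte 0xE3 = 11100011 → 3-byte char #2 = E3 86 81.
Offset 6: leading byte 0xDA = 11011010 → 2-byte char #3 = DA 9C.
Leading byte 0xDA = 11011010 matches 110xxxxx → 2-byte sequence.
Byte 1: 0xDA = 11011010, payload 11010 (5 bits).
Byte 2: 0x9C = 10011100 (10xxxxxx ✓), payload 011100.
Concatenate: 11010011100 = 0x69C (11 bits → U+069C).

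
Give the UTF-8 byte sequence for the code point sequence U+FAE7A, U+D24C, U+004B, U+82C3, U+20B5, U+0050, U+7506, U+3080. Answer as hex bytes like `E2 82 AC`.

F3 BA B9 BA ED 89 8C 4B E8 8B 83 E2 82 B5 50 E7 94 86 E3 82 80

U+FAE7A: 4-byte form → F3 BA B9 BA.
U+D24C: 3-byte form → ED 89 8C.
U+004B: 1-byte form → 4B.
U+82C3: 3-byte form → E8 8B 83.
U+20B5: 3-byte form → E2 82 B5.
U+0050: 1-byte form → 50.
U+7506: 3-byte form → E7 94 86.
U+3080: 3-byte form → E3 82 80.
Concatenated (21 bytes): F3 BA B9 BA ED 89 8C 4B E8 8B 83 E2 82 B5 50 E7 94 86 E3 82 80.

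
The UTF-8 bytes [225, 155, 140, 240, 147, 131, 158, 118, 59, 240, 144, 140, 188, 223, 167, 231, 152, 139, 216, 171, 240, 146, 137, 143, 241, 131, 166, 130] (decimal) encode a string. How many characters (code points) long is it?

Byte at offset 0: 0xE1 = 11100001 → 3-byte char (#1). Advance 3.
Byte at offset 3: 0xF0 = 11110000 → 4-byte char (#2). Advance 4.
Byte at offset 7: 0x76 = 01110110 → 1-byte char (#3). Advance 1.
Byte at offset 8: 0x3B = 00111011 → 1-byte char (#4). Advance 1.
Byte at offset 9: 0xF0 = 11110000 → 4-byte char (#5). Advance 4.
Byte at offset 13: 0xDF = 11011111 → 2-byte char (#6). Advance 2.
Byte at offset 15: 0xE7 = 11100111 → 3-byte char (#7). Advance 3.
Byte at offset 18: 0xD8 = 11011000 → 2-byte char (#8). Advance 2.
Byte at offset 20: 0xF0 = 11110000 → 4-byte char (#9). Advance 4.
Byte at offset 24: 0xF1 = 11110001 → 4-byte char (#10). Advance 4.
Reached end at offset 28 after 10 code points.

10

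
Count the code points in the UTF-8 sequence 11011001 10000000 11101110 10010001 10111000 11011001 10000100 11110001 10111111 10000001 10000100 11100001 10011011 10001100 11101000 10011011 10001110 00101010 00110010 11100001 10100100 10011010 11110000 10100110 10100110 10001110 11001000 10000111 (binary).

Byte at offset 0: 0xD9 = 11011001 → 2-byte char (#1). Advance 2.
Byte at offset 2: 0xEE = 11101110 → 3-byte char (#2). Advance 3.
Byte at offset 5: 0xD9 = 11011001 → 2-byte char (#3). Advance 2.
Byte at offset 7: 0xF1 = 11110001 → 4-byte char (#4). Advance 4.
Byte at offset 11: 0xE1 = 11100001 → 3-byte char (#5). Advance 3.
Byte at offset 14: 0xE8 = 11101000 → 3-byte char (#6). Advance 3.
Byte at offset 17: 0x2A = 00101010 → 1-byte char (#7). Advance 1.
Byte at offset 18: 0x32 = 00110010 → 1-byte char (#8). Advance 1.
Byte at offset 19: 0xE1 = 11100001 → 3-byte char (#9). Advance 3.
Byte at offset 22: 0xF0 = 11110000 → 4-byte char (#10). Advance 4.
Byte at offset 26: 0xC8 = 11001000 → 2-byte char (#11). Advance 2.
Reached end at offset 28 after 11 code points.

11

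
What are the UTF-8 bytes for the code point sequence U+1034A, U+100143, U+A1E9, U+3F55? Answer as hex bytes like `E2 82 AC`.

U+1034A: 4-byte form → F0 90 8D 8A.
U+100143: 4-byte form → F4 80 85 83.
U+A1E9: 3-byte form → EA 87 A9.
U+3F55: 3-byte form → E3 BD 95.
Concatenated (14 bytes): F0 90 8D 8A F4 80 85 83 EA 87 A9 E3 BD 95.

F0 90 8D 8A F4 80 85 83 EA 87 A9 E3 BD 95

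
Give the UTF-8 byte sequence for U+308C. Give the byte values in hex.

E3 82 8C

U+308C = 0x308C = 12428 decimal. In range U+0800–U+FFFF → 3-byte form: 1110xxxx 10xxxxxx 10xxxxxx.
Binary (16 bits): 0011000010001100.
Split 4+6+6: 0011 | 000010 | 001100.
Byte 1: 11100011 = 0xE3.
Byte 2: 10000010 = 0x82.
Byte 3: 10001100 = 0x8C.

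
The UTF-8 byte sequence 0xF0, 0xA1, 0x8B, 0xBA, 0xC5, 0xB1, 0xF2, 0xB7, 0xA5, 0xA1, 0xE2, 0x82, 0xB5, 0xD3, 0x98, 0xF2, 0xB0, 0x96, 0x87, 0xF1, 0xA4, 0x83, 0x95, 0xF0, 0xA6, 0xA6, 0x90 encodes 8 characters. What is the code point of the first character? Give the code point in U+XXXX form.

Offset 0: leading byte 0xF0 = 11110000 → 4-byte char #1 = F0 A1 8B BA.
Leading byte 0xF0 = 11110000 matches 11110xxx → 4-byte sequence.
Byte 1: 0xF0 = 11110000, payload 000 (3 bits).
Byte 2: 0xA1 = 10100001 (10xxxxxx ✓), payload 100001.
Byte 3: 0x8B = 10001011 (10xxxxxx ✓), payload 001011.
Byte 4: 0xBA = 10111010 (10xxxxxx ✓), payload 111010.
Concatenate: 000100001001011111010 = 0x212FA (21 bits → U+212FA).

U+212FA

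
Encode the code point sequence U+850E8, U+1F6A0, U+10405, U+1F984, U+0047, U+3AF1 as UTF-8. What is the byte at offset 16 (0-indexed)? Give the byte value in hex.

U+850E8 → 4-byte form F2 85 83 A8 at offsets 0–3.
U+1F6A0 → 4-byte form F0 9F 9A A0 at offsets 4–7.
U+10405 → 4-byte form F0 90 90 85 at offsets 8–11.
U+1F984 → 4-byte form F0 9F A6 84 at offsets 12–15.
U+0047 → 1-byte form 47 at offsets 16–16.
Offset 16 falls in char 5's range; it's byte 1 of 47 = 0x47.

0x47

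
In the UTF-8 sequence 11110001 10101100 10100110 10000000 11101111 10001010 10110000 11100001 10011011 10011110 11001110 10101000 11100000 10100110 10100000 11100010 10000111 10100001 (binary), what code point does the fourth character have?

Offset 0: leading byte 0xF1 = 11110001 → 4-byte char #1 = F1 AC A6 80.
Offset 4: leading byte 0xEF = 11101111 → 3-byte char #2 = EF 8A B0.
Offset 7: leading byte 0xE1 = 11100001 → 3-byte char #3 = E1 9B 9E.
Offset 10: leading byte 0xCE = 11001110 → 2-byte char #4 = CE A8.
Leading byte 0xCE = 11001110 matches 110xxxxx → 2-byte sequence.
Byte 1: 0xCE = 11001110, payload 01110 (5 bits).
Byte 2: 0xA8 = 10101000 (10xxxxxx ✓), payload 101000.
Concatenate: 01110101000 = 0x3A8 (11 bits → U+03A8).

U+03A8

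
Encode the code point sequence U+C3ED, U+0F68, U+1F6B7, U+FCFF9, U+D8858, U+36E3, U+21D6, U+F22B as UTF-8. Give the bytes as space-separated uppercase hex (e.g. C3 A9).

EC 8F AD E0 BD A8 F0 9F 9A B7 F3 BC BF B9 F3 98 A1 98 E3 9B A3 E2 87 96 EF 88 AB

U+C3ED: 3-byte form → EC 8F AD.
U+0F68: 3-byte form → E0 BD A8.
U+1F6B7: 4-byte form → F0 9F 9A B7.
U+FCFF9: 4-byte form → F3 BC BF B9.
U+D8858: 4-byte form → F3 98 A1 98.
U+36E3: 3-byte form → E3 9B A3.
U+21D6: 3-byte form → E2 87 96.
U+F22B: 3-byte form → EF 88 AB.
Concatenated (27 bytes): EC 8F AD E0 BD A8 F0 9F 9A B7 F3 BC BF B9 F3 98 A1 98 E3 9B A3 E2 87 96 EF 88 AB.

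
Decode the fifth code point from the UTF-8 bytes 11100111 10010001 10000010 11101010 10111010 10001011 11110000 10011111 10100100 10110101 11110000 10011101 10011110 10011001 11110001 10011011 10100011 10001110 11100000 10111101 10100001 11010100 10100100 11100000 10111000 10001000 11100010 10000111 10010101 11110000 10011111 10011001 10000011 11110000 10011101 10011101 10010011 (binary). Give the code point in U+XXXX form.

Offset 0: leading byte 0xE7 = 11100111 → 3-byte char #1 = E7 91 82.
Offset 3: leading byte 0xEA = 11101010 → 3-byte char #2 = EA BA 8B.
Offset 6: leading byte 0xF0 = 11110000 → 4-byte char #3 = F0 9F A4 B5.
Offset 10: leading byte 0xF0 = 11110000 → 4-byte char #4 = F0 9D 9E 99.
Offset 14: leading byte 0xF1 = 11110001 → 4-byte char #5 = F1 9B A3 8E.
Leading byte 0xF1 = 11110001 matches 11110xxx → 4-byte sequence.
Byte 1: 0xF1 = 11110001, payload 001 (3 bits).
Byte 2: 0x9B = 10011011 (10xxxxxx ✓), payload 011011.
Byte 3: 0xA3 = 10100011 (10xxxxxx ✓), payload 100011.
Byte 4: 0x8E = 10001110 (10xxxxxx ✓), payload 001110.
Concatenate: 001011011100011001110 = 0x5B8CE (21 bits → U+5B8CE).

U+5B8CE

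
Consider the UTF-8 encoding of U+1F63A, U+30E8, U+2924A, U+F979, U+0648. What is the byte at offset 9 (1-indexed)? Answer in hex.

1-indexed offset 9 is 0-indexed offset 8.
U+1F63A → 4-byte form F0 9F 98 BA at offsets 0–3.
U+30E8 → 3-byte form E3 83 A8 at offsets 4–6.
U+2924A → 4-byte form F0 A9 89 8A at offsets 7–10.
Offset 8 falls in char 3's range; it's byte 2 of F0 A9 89 8A = 0xA9.

0xA9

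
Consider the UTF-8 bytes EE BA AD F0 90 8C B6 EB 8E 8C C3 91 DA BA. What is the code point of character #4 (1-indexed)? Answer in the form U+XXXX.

U+00D1

Offset 0: leading byte 0xEE = 11101110 → 3-byte char #1 = EE BA AD.
Offset 3: leading byte 0xF0 = 11110000 → 4-byte char #2 = F0 90 8C B6.
Offset 7: leading byte 0xEB = 11101011 → 3-byte char #3 = EB 8E 8C.
Offset 10: leading byte 0xC3 = 11000011 → 2-byte char #4 = C3 91.
Leading byte 0xC3 = 11000011 matches 110xxxxx → 2-byte sequence.
Byte 1: 0xC3 = 11000011, payload 00011 (5 bits).
Byte 2: 0x91 = 10010001 (10xxxxxx ✓), payload 010001.
Concatenate: 00011010001 = 0xD1 (11 bits → U+00D1).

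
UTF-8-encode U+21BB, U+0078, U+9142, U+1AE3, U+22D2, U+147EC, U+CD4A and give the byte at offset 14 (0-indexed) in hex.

0x94

U+21BB → 3-byte form E2 86 BB at offsets 0–2.
U+0078 → 1-byte form 78 at offsets 3–3.
U+9142 → 3-byte form E9 85 82 at offsets 4–6.
U+1AE3 → 3-byte form E1 AB A3 at offsets 7–9.
U+22D2 → 3-byte form E2 8B 92 at offsets 10–12.
U+147EC → 4-byte form F0 94 9F AC at offsets 13–16.
Offset 14 falls in char 6's range; it's byte 2 of F0 94 9F AC = 0x94.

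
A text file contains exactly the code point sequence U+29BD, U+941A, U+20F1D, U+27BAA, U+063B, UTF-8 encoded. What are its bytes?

E2 A6 BD E9 90 9A F0 A0 BC 9D F0 A7 AE AA D8 BB

U+29BD: 3-byte form → E2 A6 BD.
U+941A: 3-byte form → E9 90 9A.
U+20F1D: 4-byte form → F0 A0 BC 9D.
U+27BAA: 4-byte form → F0 A7 AE AA.
U+063B: 2-byte form → D8 BB.
Concatenated (16 bytes): E2 A6 BD E9 90 9A F0 A0 BC 9D F0 A7 AE AA D8 BB.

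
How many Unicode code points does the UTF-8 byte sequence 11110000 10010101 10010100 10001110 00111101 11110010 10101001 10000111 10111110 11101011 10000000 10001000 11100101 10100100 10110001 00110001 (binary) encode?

Byte at offset 0: 0xF0 = 11110000 → 4-byte char (#1). Advance 4.
Byte at offset 4: 0x3D = 00111101 → 1-byte char (#2). Advance 1.
Byte at offset 5: 0xF2 = 11110010 → 4-byte char (#3). Advance 4.
Byte at offset 9: 0xEB = 11101011 → 3-byte char (#4). Advance 3.
Byte at offset 12: 0xE5 = 11100101 → 3-byte char (#5). Advance 3.
Byte at offset 15: 0x31 = 00110001 → 1-byte char (#6). Advance 1.
Reached end at offset 16 after 6 code points.

6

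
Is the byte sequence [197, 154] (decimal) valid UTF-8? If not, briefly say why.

valid

Leading byte 0xC5 = 11000101 → 2-byte form.
Continuation bytes 0x9A=10011010 all match 10xxxxxx.
Decoded value 0x15A is ≥ 0x80 (shortest form) and not a surrogate.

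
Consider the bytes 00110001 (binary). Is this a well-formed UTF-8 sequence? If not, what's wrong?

Leading byte 0x31 = 00110001 → 1-byte form.

valid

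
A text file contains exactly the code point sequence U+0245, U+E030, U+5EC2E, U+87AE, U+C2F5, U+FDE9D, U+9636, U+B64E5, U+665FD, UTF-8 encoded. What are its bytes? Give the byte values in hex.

C9 85 EE 80 B0 F1 9E B0 AE E8 9E AE EC 8B B5 F3 BD BA 9D E9 98 B6 F2 B6 93 A5 F1 A6 97 BD

U+0245: 2-byte form → C9 85.
U+E030: 3-byte form → EE 80 B0.
U+5EC2E: 4-byte form → F1 9E B0 AE.
U+87AE: 3-byte form → E8 9E AE.
U+C2F5: 3-byte form → EC 8B B5.
U+FDE9D: 4-byte form → F3 BD BA 9D.
U+9636: 3-byte form → E9 98 B6.
U+B64E5: 4-byte form → F2 B6 93 A5.
U+665FD: 4-byte form → F1 A6 97 BD.
Concatenated (30 bytes): C9 85 EE 80 B0 F1 9E B0 AE E8 9E AE EC 8B B5 F3 BD BA 9D E9 98 B6 F2 B6 93 A5 F1 A6 97 BD.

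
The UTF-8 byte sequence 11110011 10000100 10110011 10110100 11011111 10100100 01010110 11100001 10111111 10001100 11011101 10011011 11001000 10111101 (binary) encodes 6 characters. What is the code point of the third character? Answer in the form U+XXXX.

U+0056

Offset 0: leading byte 0xF3 = 11110011 → 4-byte char #1 = F3 84 B3 B4.
Offset 4: leading byte 0xDF = 11011111 → 2-byte char #2 = DF A4.
Offset 6: leading byte 0x56 = 01010110 → 1-byte char #3 = 56.
Leading byte 0x56 = 01010110 matches 0xxxxxxx → 1-byte sequence.
Byte 1: 0x56 = 01010110, payload 1010110 (7 bits).
Concatenate: 1010110 = 0x56 (7 bits → U+0056).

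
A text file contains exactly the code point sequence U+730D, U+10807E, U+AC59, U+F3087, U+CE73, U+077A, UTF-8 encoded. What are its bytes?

E7 8C 8D F4 88 81 BE EA B1 99 F3 B3 82 87 EC B9 B3 DD BA

U+730D: 3-byte form → E7 8C 8D.
U+10807E: 4-byte form → F4 88 81 BE.
U+AC59: 3-byte form → EA B1 99.
U+F3087: 4-byte form → F3 B3 82 87.
U+CE73: 3-byte form → EC B9 B3.
U+077A: 2-byte form → DD BA.
Concatenated (19 bytes): E7 8C 8D F4 88 81 BE EA B1 99 F3 B3 82 87 EC B9 B3 DD BA.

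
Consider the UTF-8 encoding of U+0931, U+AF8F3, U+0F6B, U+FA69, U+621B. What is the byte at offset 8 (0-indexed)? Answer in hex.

U+0931 → 3-byte form E0 A4 B1 at offsets 0–2.
U+AF8F3 → 4-byte form F2 AF A3 B3 at offsets 3–6.
U+0F6B → 3-byte form E0 BD AB at offsets 7–9.
Offset 8 falls in char 3's range; it's byte 2 of E0 BD AB = 0xBD.

0xBD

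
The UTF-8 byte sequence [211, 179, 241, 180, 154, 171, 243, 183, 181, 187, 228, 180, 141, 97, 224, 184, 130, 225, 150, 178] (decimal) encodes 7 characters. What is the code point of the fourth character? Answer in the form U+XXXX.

Offset 0: leading byte 0xD3 = 11010011 → 2-byte char #1 = D3 B3.
Offset 2: leading byte 0xF1 = 11110001 → 4-byte char #2 = F1 B4 9A AB.
Offset 6: leading byte 0xF3 = 11110011 → 4-byte char #3 = F3 B7 B5 BB.
Offset 10: leading byte 0xE4 = 11100100 → 3-byte char #4 = E4 B4 8D.
Leading byte 0xE4 = 11100100 matches 1110xxxx → 3-byte sequence.
Byte 1: 0xE4 = 11100100, payload 0100 (4 bits).
Byte 2: 0xB4 = 10110100 (10xxxxxx ✓), payload 110100.
Byte 3: 0x8D = 10001101 (10xxxxxx ✓), payload 001101.
Concatenate: 0100110100001101 = 0x4D0D (16 bits → U+4D0D).

U+4D0D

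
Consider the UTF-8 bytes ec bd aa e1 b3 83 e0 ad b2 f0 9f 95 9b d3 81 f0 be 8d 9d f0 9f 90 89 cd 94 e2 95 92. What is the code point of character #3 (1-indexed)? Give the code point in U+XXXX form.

U+0B72

Offset 0: leading byte 0xEC = 11101100 → 3-byte char #1 = EC BD AA.
Offset 3: leading byte 0xE1 = 11100001 → 3-byte char #2 = E1 B3 83.
Offset 6: leading byte 0xE0 = 11100000 → 3-byte char #3 = E0 AD B2.
Leading byte 0xE0 = 11100000 matches 1110xxxx → 3-byte sequence.
Byte 1: 0xE0 = 11100000, payload 0000 (4 bits).
Byte 2: 0xAD = 10101101 (10xxxxxx ✓), payload 101101.
Byte 3: 0xB2 = 10110010 (10xxxxxx ✓), payload 110010.
Concatenate: 0000101101110010 = 0xB72 (16 bits → U+0B72).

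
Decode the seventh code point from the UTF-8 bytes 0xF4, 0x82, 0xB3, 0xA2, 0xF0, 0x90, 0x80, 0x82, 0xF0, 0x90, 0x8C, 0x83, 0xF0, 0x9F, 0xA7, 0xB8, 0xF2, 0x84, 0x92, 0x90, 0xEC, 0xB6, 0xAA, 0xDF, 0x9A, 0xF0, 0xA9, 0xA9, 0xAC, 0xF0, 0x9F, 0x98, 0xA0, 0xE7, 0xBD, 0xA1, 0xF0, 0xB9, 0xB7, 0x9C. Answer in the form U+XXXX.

U+07DA

Offset 0: leading byte 0xF4 = 11110100 → 4-byte char #1 = F4 82 B3 A2.
Offset 4: leading byte 0xF0 = 11110000 → 4-byte char #2 = F0 90 80 82.
Offset 8: leading byte 0xF0 = 11110000 → 4-byte char #3 = F0 90 8C 83.
Offset 12: leading byte 0xF0 = 11110000 → 4-byte char #4 = F0 9F A7 B8.
Offset 16: leading byte 0xF2 = 11110010 → 4-byte char #5 = F2 84 92 90.
Offset 20: leading byte 0xEC = 11101100 → 3-byte char #6 = EC B6 AA.
Offset 23: leading byte 0xDF = 11011111 → 2-byte char #7 = DF 9A.
Leading byte 0xDF = 11011111 matches 110xxxxx → 2-byte sequence.
Byte 1: 0xDF = 11011111, payload 11111 (5 bits).
Byte 2: 0x9A = 10011010 (10xxxxxx ✓), payload 011010.
Concatenate: 11111011010 = 0x7DA (11 bits → U+07DA).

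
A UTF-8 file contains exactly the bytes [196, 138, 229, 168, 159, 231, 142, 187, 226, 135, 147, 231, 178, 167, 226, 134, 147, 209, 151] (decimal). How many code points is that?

7

Byte at offset 0: 0xC4 = 11000100 → 2-byte char (#1). Advance 2.
Byte at offset 2: 0xE5 = 11100101 → 3-byte char (#2). Advance 3.
Byte at offset 5: 0xE7 = 11100111 → 3-byte char (#3). Advance 3.
Byte at offset 8: 0xE2 = 11100010 → 3-byte char (#4). Advance 3.
Byte at offset 11: 0xE7 = 11100111 → 3-byte char (#5). Advance 3.
Byte at offset 14: 0xE2 = 11100010 → 3-byte char (#6). Advance 3.
Byte at offset 17: 0xD1 = 11010001 → 2-byte char (#7). Advance 2.
Reached end at offset 19 after 7 code points.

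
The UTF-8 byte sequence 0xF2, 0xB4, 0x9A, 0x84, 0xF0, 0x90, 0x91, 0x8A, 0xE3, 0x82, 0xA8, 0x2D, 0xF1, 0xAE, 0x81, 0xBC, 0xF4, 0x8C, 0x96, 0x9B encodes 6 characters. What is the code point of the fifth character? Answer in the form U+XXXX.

Offset 0: leading byte 0xF2 = 11110010 → 4-byte char #1 = F2 B4 9A 84.
Offset 4: leading byte 0xF0 = 11110000 → 4-byte char #2 = F0 90 91 8A.
Offset 8: leading byte 0xE3 = 11100011 → 3-byte char #3 = E3 82 A8.
Offset 11: leading byte 0x2D = 00101101 → 1-byte char #4 = 2D.
Offset 12: leading byte 0xF1 = 11110001 → 4-byte char #5 = F1 AE 81 BC.
Leading byte 0xF1 = 11110001 matches 11110xxx → 4-byte sequence.
Byte 1: 0xF1 = 11110001, payload 001 (3 bits).
Byte 2: 0xAE = 10101110 (10xxxxxx ✓), payload 101110.
Byte 3: 0x81 = 10000001 (10xxxxxx ✓), payload 000001.
Byte 4: 0xBC = 10111100 (10xxxxxx ✓), payload 111100.
Concatenate: 001101110000001111100 = 0x6E07C (21 bits → U+6E07C).

U+6E07C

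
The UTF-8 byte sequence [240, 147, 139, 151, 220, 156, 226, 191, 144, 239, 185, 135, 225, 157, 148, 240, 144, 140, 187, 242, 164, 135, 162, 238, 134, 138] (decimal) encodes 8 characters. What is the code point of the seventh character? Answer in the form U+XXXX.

Offset 0: leading byte 0xF0 = 11110000 → 4-byte char #1 = F0 93 8B 97.
Offset 4: leading byte 0xDC = 11011100 → 2-byte char #2 = DC 9C.
Offset 6: leading byte 0xE2 = 11100010 → 3-byte char #3 = E2 BF 90.
Offset 9: leading byte 0xEF = 11101111 → 3-byte char #4 = EF B9 87.
Offset 12: leading byte 0xE1 = 11100001 → 3-byte char #5 = E1 9D 94.
Offset 15: leading byte 0xF0 = 11110000 → 4-byte char #6 = F0 90 8C BB.
Offset 19: leading byte 0xF2 = 11110010 → 4-byte char #7 = F2 A4 87 A2.
Leading byte 0xF2 = 11110010 matches 11110xxx → 4-byte sequence.
Byte 1: 0xF2 = 11110010, payload 010 (3 bits).
Byte 2: 0xA4 = 10100100 (10xxxxxx ✓), payload 100100.
Byte 3: 0x87 = 10000111 (10xxxxxx ✓), payload 000111.
Byte 4: 0xA2 = 10100010 (10xxxxxx ✓), payload 100010.
Concatenate: 010100100000111100010 = 0xA41E2 (21 bits → U+A41E2).

U+A41E2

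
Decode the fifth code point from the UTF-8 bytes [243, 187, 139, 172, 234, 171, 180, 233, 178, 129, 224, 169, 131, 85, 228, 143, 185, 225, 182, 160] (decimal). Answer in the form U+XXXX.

U+0055

Offset 0: leading byte 0xF3 = 11110011 → 4-byte char #1 = F3 BB 8B AC.
Offset 4: leading byte 0xEA = 11101010 → 3-byte char #2 = EA AB B4.
Offset 7: leading byte 0xE9 = 11101001 → 3-byte char #3 = E9 B2 81.
Offset 10: leading byte 0xE0 = 11100000 → 3-byte char #4 = E0 A9 83.
Offset 13: leading byte 0x55 = 01010101 → 1-byte char #5 = 55.
Leading byte 0x55 = 01010101 matches 0xxxxxxx → 1-byte sequence.
Byte 1: 0x55 = 01010101, payload 1010101 (7 bits).
Concatenate: 1010101 = 0x55 (7 bits → U+0055).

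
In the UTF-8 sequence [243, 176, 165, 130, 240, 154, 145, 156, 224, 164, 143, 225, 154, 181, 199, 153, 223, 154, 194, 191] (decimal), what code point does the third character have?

U+090F

Offset 0: leading byte 0xF3 = 11110011 → 4-byte char #1 = F3 B0 A5 82.
Offset 4: leading byte 0xF0 = 11110000 → 4-byte char #2 = F0 9A 91 9C.
Offset 8: leading byte 0xE0 = 11100000 → 3-byte char #3 = E0 A4 8F.
Leading byte 0xE0 = 11100000 matches 1110xxxx → 3-byte sequence.
Byte 1: 0xE0 = 11100000, payload 0000 (4 bits).
Byte 2: 0xA4 = 10100100 (10xxxxxx ✓), payload 100100.
Byte 3: 0x8F = 10001111 (10xxxxxx ✓), payload 001111.
Concatenate: 0000100100001111 = 0x90F (16 bits → U+090F).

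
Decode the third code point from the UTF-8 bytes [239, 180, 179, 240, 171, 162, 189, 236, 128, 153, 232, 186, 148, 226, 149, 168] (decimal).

U+C019

Offset 0: leading byte 0xEF = 11101111 → 3-byte char #1 = EF B4 B3.
Offset 3: leading byte 0xF0 = 11110000 → 4-byte char #2 = F0 AB A2 BD.
Offset 7: leading byte 0xEC = 11101100 → 3-byte char #3 = EC 80 99.
Leading byte 0xEC = 11101100 matches 1110xxxx → 3-byte sequence.
Byte 1: 0xEC = 11101100, payload 1100 (4 bits).
Byte 2: 0x80 = 10000000 (10xxxxxx ✓), payload 000000.
Byte 3: 0x99 = 10011001 (10xxxxxx ✓), payload 011001.
Concatenate: 1100000000011001 = 0xC019 (16 bits → U+C019).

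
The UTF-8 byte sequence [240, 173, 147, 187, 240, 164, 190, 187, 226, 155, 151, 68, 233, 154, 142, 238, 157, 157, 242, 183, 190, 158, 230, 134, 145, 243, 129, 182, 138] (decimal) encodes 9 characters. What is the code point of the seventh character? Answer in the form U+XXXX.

U+B7F9E

Offset 0: leading byte 0xF0 = 11110000 → 4-byte char #1 = F0 AD 93 BB.
Offset 4: leading byte 0xF0 = 11110000 → 4-byte char #2 = F0 A4 BE BB.
Offset 8: leading byte 0xE2 = 11100010 → 3-byte char #3 = E2 9B 97.
Offset 11: leading byte 0x44 = 01000100 → 1-byte char #4 = 44.
Offset 12: leading byte 0xE9 = 11101001 → 3-byte char #5 = E9 9A 8E.
Offset 15: leading byte 0xEE = 11101110 → 3-byte char #6 = EE 9D 9D.
Offset 18: leading byte 0xF2 = 11110010 → 4-byte char #7 = F2 B7 BE 9E.
Leading byte 0xF2 = 11110010 matches 11110xxx → 4-byte sequence.
Byte 1: 0xF2 = 11110010, payload 010 (3 bits).
Byte 2: 0xB7 = 10110111 (10xxxxxx ✓), payload 110111.
Byte 3: 0xBE = 10111110 (10xxxxxx ✓), payload 111110.
Byte 4: 0x9E = 10011110 (10xxxxxx ✓), payload 011110.
Concatenate: 010110111111110011110 = 0xB7F9E (21 bits → U+B7F9E).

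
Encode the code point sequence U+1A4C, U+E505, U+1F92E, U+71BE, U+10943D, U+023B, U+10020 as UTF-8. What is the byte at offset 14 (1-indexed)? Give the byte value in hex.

0xF4

1-indexed offset 14 is 0-indexed offset 13.
U+1A4C → 3-byte form E1 A9 8C at offsets 0–2.
U+E505 → 3-byte form EE 94 85 at offsets 3–5.
U+1F92E → 4-byte form F0 9F A4 AE at offsets 6–9.
U+71BE → 3-byte form E7 86 BE at offsets 10–12.
U+10943D → 4-byte form F4 89 90 BD at offsets 13–16.
Offset 13 falls in char 5's range; it's byte 1 of F4 89 90 BD = 0xF4.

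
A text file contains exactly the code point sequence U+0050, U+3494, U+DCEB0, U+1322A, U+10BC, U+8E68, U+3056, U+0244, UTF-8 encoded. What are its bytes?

U+0050: 1-byte form → 50.
U+3494: 3-byte form → E3 92 94.
U+DCEB0: 4-byte form → F3 9C BA B0.
U+1322A: 4-byte form → F0 93 88 AA.
U+10BC: 3-byte form → E1 82 BC.
U+8E68: 3-byte form → E8 B9 A8.
U+3056: 3-byte form → E3 81 96.
U+0244: 2-byte form → C9 84.
Concatenated (23 bytes): 50 E3 92 94 F3 9C BA B0 F0 93 88 AA E1 82 BC E8 B9 A8 E3 81 96 C9 84.

50 E3 92 94 F3 9C BA B0 F0 93 88 AA E1 82 BC E8 B9 A8 E3 81 96 C9 84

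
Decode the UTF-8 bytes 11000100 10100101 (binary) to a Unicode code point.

Leading byte 0xC4 = 11000100 matches 110xxxxx → 2-byte sequence.
Byte 1: 0xC4 = 11000100, payload 00100 (5 bits).
Byte 2: 0xA5 = 10100101 (10xxxxxx ✓), payload 100101.
Concatenate: 00100100101 = 0x125 (11 bits → U+0125).

U+0125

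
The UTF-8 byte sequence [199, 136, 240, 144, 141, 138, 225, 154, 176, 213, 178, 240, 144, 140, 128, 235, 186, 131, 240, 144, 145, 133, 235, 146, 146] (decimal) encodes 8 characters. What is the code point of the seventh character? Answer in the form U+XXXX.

U+10445

Offset 0: leading byte 0xC7 = 11000111 → 2-byte char #1 = C7 88.
Offset 2: leading byte 0xF0 = 11110000 → 4-byte char #2 = F0 90 8D 8A.
Offset 6: leading byte 0xE1 = 11100001 → 3-byte char #3 = E1 9A B0.
Offset 9: leading byte 0xD5 = 11010101 → 2-byte char #4 = D5 B2.
Offset 11: leading byte 0xF0 = 11110000 → 4-byte char #5 = F0 90 8C 80.
Offset 15: leading byte 0xEB = 11101011 → 3-byte char #6 = EB BA 83.
Offset 18: leading byte 0xF0 = 11110000 → 4-byte char #7 = F0 90 91 85.
Leading byte 0xF0 = 11110000 matches 11110xxx → 4-byte sequence.
Byte 1: 0xF0 = 11110000, payload 000 (3 bits).
Byte 2: 0x90 = 10010000 (10xxxxxx ✓), payload 010000.
Byte 3: 0x91 = 10010001 (10xxxxxx ✓), payload 010001.
Byte 4: 0x85 = 10000101 (10xxxxxx ✓), payload 000101.
Concatenate: 000010000010001000101 = 0x10445 (21 bits → U+10445).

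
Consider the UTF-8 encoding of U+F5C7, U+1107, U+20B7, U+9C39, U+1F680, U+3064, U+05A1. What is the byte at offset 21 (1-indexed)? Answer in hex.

0xA1

1-indexed offset 21 is 0-indexed offset 20.
U+F5C7 → 3-byte form EF 97 87 at offsets 0–2.
U+1107 → 3-byte form E1 84 87 at offsets 3–5.
U+20B7 → 3-byte form E2 82 B7 at offsets 6–8.
U+9C39 → 3-byte form E9 B0 B9 at offsets 9–11.
U+1F680 → 4-byte form F0 9F 9A 80 at offsets 12–15.
U+3064 → 3-byte form E3 81 A4 at offsets 16–18.
U+05A1 → 2-byte form D6 A1 at offsets 19–20.
Offset 20 falls in char 7's range; it's byte 2 of D6 A1 = 0xA1.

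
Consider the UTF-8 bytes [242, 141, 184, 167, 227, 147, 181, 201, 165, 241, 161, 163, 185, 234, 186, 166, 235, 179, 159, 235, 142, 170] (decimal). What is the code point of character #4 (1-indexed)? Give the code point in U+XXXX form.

Offset 0: leading byte 0xF2 = 11110010 → 4-byte char #1 = F2 8D B8 A7.
Offset 4: leading byte 0xE3 = 11100011 → 3-byte char #2 = E3 93 B5.
Offset 7: leading byte 0xC9 = 11001001 → 2-byte char #3 = C9 A5.
Offset 9: leading byte 0xF1 = 11110001 → 4-byte char #4 = F1 A1 A3 B9.
Leading byte 0xF1 = 11110001 matches 11110xxx → 4-byte sequence.
Byte 1: 0xF1 = 11110001, payload 001 (3 bits).
Byte 2: 0xA1 = 10100001 (10xxxxxx ✓), payload 100001.
Byte 3: 0xA3 = 10100011 (10xxxxxx ✓), payload 100011.
Byte 4: 0xB9 = 10111001 (10xxxxxx ✓), payload 111001.
Concatenate: 001100001100011111001 = 0x618F9 (21 bits → U+618F9).

U+618F9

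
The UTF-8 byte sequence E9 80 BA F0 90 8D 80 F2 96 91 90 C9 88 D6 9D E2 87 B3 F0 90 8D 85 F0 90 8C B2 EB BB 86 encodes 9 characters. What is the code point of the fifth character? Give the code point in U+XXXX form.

Offset 0: leading byte 0xE9 = 11101001 → 3-byte char #1 = E9 80 BA.
Offset 3: leading byte 0xF0 = 11110000 → 4-byte char #2 = F0 90 8D 80.
Offset 7: leading byte 0xF2 = 11110010 → 4-byte char #3 = F2 96 91 90.
Offset 11: leading byte 0xC9 = 11001001 → 2-byte char #4 = C9 88.
Offset 13: leading byte 0xD6 = 11010110 → 2-byte char #5 = D6 9D.
Leading byte 0xD6 = 11010110 matches 110xxxxx → 2-byte sequence.
Byte 1: 0xD6 = 11010110, payload 10110 (5 bits).
Byte 2: 0x9D = 10011101 (10xxxxxx ✓), payload 011101.
Concatenate: 10110011101 = 0x59D (11 bits → U+059D).

U+059D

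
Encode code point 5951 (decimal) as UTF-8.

U+173F = 0x173F = 5951 decimal. In range U+0800–U+FFFF → 3-byte form: 1110xxxx 10xxxxxx 10xxxxxx.
Binary (16 bits): 0001011100111111.
Split 4+6+6: 0001 | 011100 | 111111.
Byte 1: 11100001 = 0xE1.
Byte 2: 10011100 = 0x9C.
Byte 3: 10111111 = 0xBF.

E1 9C BF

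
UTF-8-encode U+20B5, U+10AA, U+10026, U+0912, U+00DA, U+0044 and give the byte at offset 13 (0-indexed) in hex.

U+20B5 → 3-byte form E2 82 B5 at offsets 0–2.
U+10AA → 3-byte form E1 82 AA at offsets 3–5.
U+10026 → 4-byte form F0 90 80 A6 at offsets 6–9.
U+0912 → 3-byte form E0 A4 92 at offsets 10–12.
U+00DA → 2-byte form C3 9A at offsets 13–14.
Offset 13 falls in char 5's range; it's byte 1 of C3 9A = 0xC3.

0xC3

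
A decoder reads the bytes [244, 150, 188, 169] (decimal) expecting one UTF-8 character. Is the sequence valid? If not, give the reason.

Leading byte 0xF4 = 11110100 → 4-byte form.
Payload = 0x116F29, which exceeds U+10FFFF, the maximum Unicode code point. (Leading bytes F5–FF, or F4 followed by ≥ 0x90, are invalid.)

invalid (encodes a value above U+10FFFF)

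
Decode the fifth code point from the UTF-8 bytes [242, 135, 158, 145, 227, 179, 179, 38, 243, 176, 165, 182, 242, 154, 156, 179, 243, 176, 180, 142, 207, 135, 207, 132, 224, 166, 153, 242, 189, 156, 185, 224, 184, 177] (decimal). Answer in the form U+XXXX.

Offset 0: leading byte 0xF2 = 11110010 → 4-byte char #1 = F2 87 9E 91.
Offset 4: leading byte 0xE3 = 11100011 → 3-byte char #2 = E3 B3 B3.
Offset 7: leading byte 0x26 = 00100110 → 1-byte char #3 = 26.
Offset 8: leading byte 0xF3 = 11110011 → 4-byte char #4 = F3 B0 A5 B6.
Offset 12: leading byte 0xF2 = 11110010 → 4-byte char #5 = F2 9A 9C B3.
Leading byte 0xF2 = 11110010 matches 11110xxx → 4-byte sequence.
Byte 1: 0xF2 = 11110010, payload 010 (3 bits).
Byte 2: 0x9A = 10011010 (10xxxxxx ✓), payload 011010.
Byte 3: 0x9C = 10011100 (10xxxxxx ✓), payload 011100.
Byte 4: 0xB3 = 10110011 (10xxxxxx ✓), payload 110011.
Concatenate: 010011010011100110011 = 0x9A733 (21 bits → U+9A733).

U+9A733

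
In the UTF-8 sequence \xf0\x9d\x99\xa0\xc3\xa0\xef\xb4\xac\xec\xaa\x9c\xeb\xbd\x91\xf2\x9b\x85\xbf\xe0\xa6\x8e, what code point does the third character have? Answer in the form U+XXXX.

Offset 0: leading byte 0xF0 = 11110000 → 4-byte char #1 = F0 9D 99 A0.
Offset 4: leading byte 0xC3 = 11000011 → 2-byte char #2 = C3 A0.
Offset 6: leading byte 0xEF = 11101111 → 3-byte char #3 = EF B4 AC.
Leading byte 0xEF = 11101111 matches 1110xxxx → 3-byte sequence.
Byte 1: 0xEF = 11101111, payload 1111 (4 bits).
Byte 2: 0xB4 = 10110100 (10xxxxxx ✓), payload 110100.
Byte 3: 0xAC = 10101100 (10xxxxxx ✓), payload 101100.
Concatenate: 1111110100101100 = 0xFD2C (16 bits → U+FD2C).

U+FD2C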